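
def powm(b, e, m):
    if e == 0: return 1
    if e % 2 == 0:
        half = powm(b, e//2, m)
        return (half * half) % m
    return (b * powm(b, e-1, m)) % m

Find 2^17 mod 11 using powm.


powm(2, 17, 11): e is odd, compute powm(2, 16, 11)
  powm(2, 16, 11): e is even, compute powm(2, 8, 11)
    powm(2, 8, 11): e is even, compute powm(2, 4, 11)
      powm(2, 4, 11): e is even, compute powm(2, 2, 11)
        powm(2, 2, 11): e is even, compute powm(2, 1, 11)
          powm(2, 1, 11): e is odd, compute powm(2, 0, 11)
          powm(2, 0, 11) = 1
          (2 * 1) % 11 = 2
        half=2, (2*2) % 11 = 4
      half=4, (4*4) % 11 = 5
    half=5, (5*5) % 11 = 3
  half=3, (3*3) % 11 = 9
(2 * 9) % 11 = 7

7


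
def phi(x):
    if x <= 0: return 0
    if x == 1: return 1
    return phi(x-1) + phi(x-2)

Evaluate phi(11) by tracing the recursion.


Computing phi(11) bottom-up:
phi(0) = 0
phi(1) = 1
phi(2) = phi(1) + phi(0) = 1 + 0 = 1
phi(3) = phi(2) + phi(1) = 1 + 1 = 2
phi(4) = phi(3) + phi(2) = 2 + 1 = 3
phi(5) = phi(4) + phi(3) = 3 + 2 = 5
phi(6) = phi(5) + phi(4) = 5 + 3 = 8
phi(7) = phi(6) + phi(5) = 8 + 5 = 13
phi(8) = phi(7) + phi(6) = 13 + 8 = 21
phi(9) = phi(8) + phi(7) = 21 + 13 = 34
phi(10) = phi(9) + phi(8) = 34 + 21 = 55
phi(11) = phi(10) + phi(9) = 55 + 34 = 89

89


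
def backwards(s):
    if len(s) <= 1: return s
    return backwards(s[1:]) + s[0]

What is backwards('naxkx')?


backwards('naxkx') = backwards('axkx') + 'n'
backwards('axkx') = backwards('xkx') + 'a'
backwards('xkx') = backwards('kx') + 'x'
backwards('kx') = backwards('x') + 'k'
backwards('x') = 'x'  (base case)
Concatenating: 'x' + 'k' + 'x' + 'a' + 'n' = 'xkxan'

xkxan


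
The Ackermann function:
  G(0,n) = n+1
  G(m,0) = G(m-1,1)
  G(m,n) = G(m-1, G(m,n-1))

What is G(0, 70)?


G(0, 70) = 71
Result: G(0, 70) = 71

71


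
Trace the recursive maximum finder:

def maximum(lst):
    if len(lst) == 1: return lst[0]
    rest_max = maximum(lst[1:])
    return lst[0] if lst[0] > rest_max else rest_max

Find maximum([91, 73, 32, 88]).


maximum([91, 73, 32, 88]): compare 91 with maximum([73, 32, 88])
maximum([73, 32, 88]): compare 73 with maximum([32, 88])
maximum([32, 88]): compare 32 with maximum([88])
maximum([88]) = 88  (base case)
Compare 32 with 88 -> 88
Compare 73 with 88 -> 88
Compare 91 with 88 -> 91

91


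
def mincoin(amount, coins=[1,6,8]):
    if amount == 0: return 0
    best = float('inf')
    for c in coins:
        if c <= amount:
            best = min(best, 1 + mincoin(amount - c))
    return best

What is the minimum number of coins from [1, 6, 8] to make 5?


Building up with DP:
mincoin(0) = 0
mincoin(1) = min(1+mincoin(0)=1+0=1) = 1
mincoin(2) = min(1+mincoin(1)=1+1=2) = 2
mincoin(3) = min(1+mincoin(2)=1+2=3) = 3
mincoin(4) = min(1+mincoin(3)=1+3=4) = 4
mincoin(5) = min(1+mincoin(4)=1+4=5) = 5

5


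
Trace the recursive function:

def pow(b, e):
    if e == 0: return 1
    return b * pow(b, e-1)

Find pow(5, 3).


pow(5, 3)
= 5 * pow(5, 2)
= 5 * 5 * pow(5, 1)
= 5 * 5 * 5 * pow(5, 0)
= 5 * 5 * 5 * 1
= 125

125


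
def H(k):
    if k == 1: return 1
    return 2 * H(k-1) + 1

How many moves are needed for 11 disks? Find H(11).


H(11) = 2 * H(10) + 1
H(10) = 2 * H(9) + 1
H(9) = 2 * H(8) + 1
H(8) = 2 * H(7) + 1
H(7) = 2 * H(6) + 1
H(6) = 2 * H(5) + 1
H(5) = 2 * H(4) + 1
H(4) = 2 * H(3) + 1
H(3) = 2 * H(2) + 1
H(2) = 2 * H(1) + 1
H(1) = 1  (base case)
H(2) = 2 * 1 + 1 = 3
H(3) = 2 * 3 + 1 = 7
H(4) = 2 * 7 + 1 = 15
H(5) = 2 * 15 + 1 = 31
H(6) = 2 * 31 + 1 = 63
H(7) = 2 * 63 + 1 = 127
H(8) = 2 * 127 + 1 = 255
H(9) = 2 * 255 + 1 = 511
H(10) = 2 * 511 + 1 = 1023
H(11) = 2 * 1023 + 1 = 2047

2047


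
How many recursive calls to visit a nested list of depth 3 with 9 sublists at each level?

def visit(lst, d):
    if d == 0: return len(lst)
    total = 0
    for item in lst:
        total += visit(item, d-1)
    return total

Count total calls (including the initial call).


At depth 0 (root): 1 call
At depth 1: each of 1 parents calls visit on 9 children = 9 calls
At depth 2: each of 9 parents calls visit on 9 children = 81 calls
At depth 3: each of 81 parents calls visit on 9 children = 729 calls
Total: 1 + 9 + 81 + 729 = 820

820


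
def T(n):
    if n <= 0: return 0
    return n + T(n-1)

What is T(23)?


T(23)
= 23 + 22 + 21 + 20 + 19 + 18 + 17 + 16 + 15 + 14 + 13 + 12 + 11 + 10 + 9 + 8 + 7 + 6 + 5 + 4 + 3 + 2 + 1 + T(0)
= 23 + 22 + 21 + 20 + 19 + 18 + 17 + 16 + 15 + 14 + 13 + 12 + 11 + 10 + 9 + 8 + 7 + 6 + 5 + 4 + 3 + 2 + 1 + 0
= 276

276


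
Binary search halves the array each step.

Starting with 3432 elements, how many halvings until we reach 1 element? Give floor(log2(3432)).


3432 / 2 = 1716
1716 / 2 = 858
858 / 2 = 429
429 / 2 = 214
214 / 2 = 107
107 / 2 = 53
53 / 2 = 26
26 / 2 = 13
13 / 2 = 6
6 / 2 = 3
3 / 2 = 1
Reached 1 after 11 halvings

11


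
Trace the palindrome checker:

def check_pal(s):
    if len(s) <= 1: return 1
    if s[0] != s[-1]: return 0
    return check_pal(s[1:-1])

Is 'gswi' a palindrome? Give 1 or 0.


check_pal('gswi'): s[0]='g' != s[-1]='i' -> return 0
Result: 0 (not a palindrome)

0


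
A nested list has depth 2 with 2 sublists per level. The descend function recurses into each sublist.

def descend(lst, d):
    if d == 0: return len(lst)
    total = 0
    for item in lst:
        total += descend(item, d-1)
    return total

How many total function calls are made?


At depth 0 (root): 1 call
At depth 1: each of 1 parents calls descend on 2 children = 2 calls
At depth 2: each of 2 parents calls descend on 2 children = 4 calls
Total: 1 + 2 + 4 = 7

7


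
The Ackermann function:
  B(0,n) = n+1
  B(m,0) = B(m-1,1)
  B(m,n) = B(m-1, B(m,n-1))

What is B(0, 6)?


B(0, 6) = 7
Result: B(0, 6) = 7

7


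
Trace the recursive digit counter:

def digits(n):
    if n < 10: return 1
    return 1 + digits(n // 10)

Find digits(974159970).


digits(974159970) = 1 + digits(97415997)
digits(97415997) = 1 + digits(9741599)
digits(9741599) = 1 + digits(974159)
digits(974159) = 1 + digits(97415)
digits(97415) = 1 + digits(9741)
digits(9741) = 1 + digits(974)
digits(974) = 1 + digits(97)
digits(97) = 1 + digits(9)
digits(9) = 1  (base case: 9 < 10)
Unwinding: 1 + 1 + 1 + 1 + 1 + 1 + 1 + 1 + 1 = 9

9


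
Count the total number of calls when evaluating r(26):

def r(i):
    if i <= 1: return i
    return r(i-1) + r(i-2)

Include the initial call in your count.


Let C(n) = total calls for r(n)
C(0) = 1, C(1) = 1
C(2) = 1 + C(1) + C(0) = 1 + 1 + 1 = 3
C(3) = 1 + C(2) + C(1) = 1 + 3 + 1 = 5
C(4) = 1 + C(3) + C(2) = 1 + 5 + 3 = 9
C(5) = 1 + C(4) + C(3) = 1 + 9 + 5 = 15
C(6) = 1 + C(5) + C(4) = 1 + 15 + 9 = 25
C(7) = 1 + C(6) + C(5) = 1 + 25 + 15 = 41
C(8) = 1 + C(7) + C(6) = 1 + 41 + 25 = 67
C(9) = 1 + C(8) + C(7) = 1 + 67 + 41 = 109
C(10) = 1 + C(9) + C(8) = 1 + 109 + 67 = 177
C(11) = 1 + C(10) + C(9) = 1 + 177 + 109 = 287
C(12) = 1 + C(11) + C(10) = 1 + 287 + 177 = 465
C(13) = 1 + C(12) + C(11) = 1 + 465 + 287 = 753
C(14) = 1 + C(13) + C(12) = 1 + 753 + 465 = 1219
C(15) = 1 + C(14) + C(13) = 1 + 1219 + 753 = 1973
C(16) = 1 + C(15) + C(14) = 1 + 1973 + 1219 = 3193
C(17) = 1 + C(16) + C(15) = 1 + 3193 + 1973 = 5167
C(18) = 1 + C(17) + C(16) = 1 + 5167 + 3193 = 8361
C(19) = 1 + C(18) + C(17) = 1 + 8361 + 5167 = 13529
C(20) = 1 + C(19) + C(18) = 1 + 13529 + 8361 = 21891
C(21) = 1 + C(20) + C(19) = 1 + 21891 + 13529 = 35421
C(22) = 1 + C(21) + C(20) = 1 + 35421 + 21891 = 57313
C(23) = 1 + C(22) + C(21) = 1 + 57313 + 35421 = 92735
C(24) = 1 + C(23) + C(22) = 1 + 92735 + 57313 = 150049
C(25) = 1 + C(24) + C(23) = 1 + 150049 + 92735 = 242785
C(26) = 1 + C(25) + C(24) = 1 + 242785 + 150049 = 392835

392835


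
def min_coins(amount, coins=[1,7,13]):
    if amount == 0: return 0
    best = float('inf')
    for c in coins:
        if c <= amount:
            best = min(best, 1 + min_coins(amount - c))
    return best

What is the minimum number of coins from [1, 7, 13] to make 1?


Building up with DP:
min_coins(0) = 0
min_coins(1) = min(1+min_coins(0)=1+0=1) = 1

1


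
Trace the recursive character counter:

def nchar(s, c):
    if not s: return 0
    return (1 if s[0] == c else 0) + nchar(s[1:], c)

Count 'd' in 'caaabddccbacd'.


s[0]='c' != 'd' -> 0
s[0]='a' != 'd' -> 0
s[0]='a' != 'd' -> 0
s[0]='a' != 'd' -> 0
s[0]='b' != 'd' -> 0
s[0]='d' == 'd' -> 1
s[0]='d' == 'd' -> 1
s[0]='c' != 'd' -> 0
s[0]='c' != 'd' -> 0
s[0]='b' != 'd' -> 0
s[0]='a' != 'd' -> 0
s[0]='c' != 'd' -> 0
s[0]='d' == 'd' -> 1
Sum: 0 + 0 + 0 + 0 + 0 + 1 + 1 + 0 + 0 + 0 + 0 + 0 + 1 = 3

3


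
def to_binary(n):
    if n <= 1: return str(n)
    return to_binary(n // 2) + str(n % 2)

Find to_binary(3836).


to_binary(3836) = to_binary(1918) + '0'
to_binary(1918) = to_binary(959) + '0'
to_binary(959) = to_binary(479) + '1'
to_binary(479) = to_binary(239) + '1'
to_binary(239) = to_binary(119) + '1'
to_binary(119) = to_binary(59) + '1'
to_binary(59) = to_binary(29) + '1'
to_binary(29) = to_binary(14) + '1'
to_binary(14) = to_binary(7) + '0'
to_binary(7) = to_binary(3) + '1'
to_binary(3) = to_binary(1) + '1'
to_binary(1) = '1'  (base case)
Concatenating: '1' + '1' + '1' + '0' + '1' + '1' + '1' + '1' + '1' + '1' + '0' + '0' = '111011111100'

111011111100


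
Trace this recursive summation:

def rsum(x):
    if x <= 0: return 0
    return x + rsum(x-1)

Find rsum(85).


rsum(85)
= 85 + 84 + 83 + 82 + 81 + 80 + 79 + 78 + 77 + 76 + 75 + 74 + 73 + 72 + 71 + 70 + 69 + 68 + 67 + 66 + 65 + 64 + 63 + 62 + 61 + 60 + 59 + 58 + 57 + 56 + 55 + 54 + 53 + 52 + 51 + 50 + 49 + 48 + 47 + 46 + 45 + 44 + 43 + 42 + 41 + 40 + 39 + 38 + 37 + 36 + 35 + 34 + 33 + 32 + 31 + 30 + 29 + 28 + 27 + 26 + 25 + 24 + 23 + 22 + 21 + 20 + 19 + 18 + 17 + 16 + 15 + 14 + 13 + 12 + 11 + 10 + 9 + 8 + 7 + 6 + 5 + 4 + 3 + 2 + 1 + rsum(0)
= 85 + 84 + 83 + 82 + 81 + 80 + 79 + 78 + 77 + 76 + 75 + 74 + 73 + 72 + 71 + 70 + 69 + 68 + 67 + 66 + 65 + 64 + 63 + 62 + 61 + 60 + 59 + 58 + 57 + 56 + 55 + 54 + 53 + 52 + 51 + 50 + 49 + 48 + 47 + 46 + 45 + 44 + 43 + 42 + 41 + 40 + 39 + 38 + 37 + 36 + 35 + 34 + 33 + 32 + 31 + 30 + 29 + 28 + 27 + 26 + 25 + 24 + 23 + 22 + 21 + 20 + 19 + 18 + 17 + 16 + 15 + 14 + 13 + 12 + 11 + 10 + 9 + 8 + 7 + 6 + 5 + 4 + 3 + 2 + 1 + 0
= 3655

3655


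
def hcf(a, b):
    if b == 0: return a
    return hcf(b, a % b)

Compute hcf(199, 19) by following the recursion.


hcf(199, 19) = hcf(19, 9)
hcf(19, 9) = hcf(9, 1)
hcf(9, 1) = hcf(1, 0)
hcf(1, 0) = 1  (base case)

1


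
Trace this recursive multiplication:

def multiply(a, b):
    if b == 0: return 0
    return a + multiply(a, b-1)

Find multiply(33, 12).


multiply(33, 12) = 33 + multiply(33, 11)
multiply(33, 11) = 33 + multiply(33, 10)
multiply(33, 10) = 33 + multiply(33, 9)
multiply(33, 9) = 33 + multiply(33, 8)
multiply(33, 8) = 33 + multiply(33, 7)
multiply(33, 7) = 33 + multiply(33, 6)
multiply(33, 6) = 33 + multiply(33, 5)
multiply(33, 5) = 33 + multiply(33, 4)
multiply(33, 4) = 33 + multiply(33, 3)
multiply(33, 3) = 33 + multiply(33, 2)
multiply(33, 2) = 33 + multiply(33, 1)
multiply(33, 1) = 33 + multiply(33, 0)
multiply(33, 0) = 0  (base case)
Total: 33 + 33 + 33 + 33 + 33 + 33 + 33 + 33 + 33 + 33 + 33 + 33 + 0 = 396

396


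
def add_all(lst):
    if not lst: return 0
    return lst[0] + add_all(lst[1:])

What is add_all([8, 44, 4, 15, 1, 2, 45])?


add_all([8, 44, 4, 15, 1, 2, 45]) = 8 + add_all([44, 4, 15, 1, 2, 45])
add_all([44, 4, 15, 1, 2, 45]) = 44 + add_all([4, 15, 1, 2, 45])
add_all([4, 15, 1, 2, 45]) = 4 + add_all([15, 1, 2, 45])
add_all([15, 1, 2, 45]) = 15 + add_all([1, 2, 45])
add_all([1, 2, 45]) = 1 + add_all([2, 45])
add_all([2, 45]) = 2 + add_all([45])
add_all([45]) = 45 + add_all([])
add_all([]) = 0  (base case)
Total: 8 + 44 + 4 + 15 + 1 + 2 + 45 + 0 = 119

119


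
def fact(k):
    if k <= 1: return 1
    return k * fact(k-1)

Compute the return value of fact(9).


fact(9)
= 9 * fact(8)
= 9 * 8 * fact(7)
= 9 * 8 * 7 * fact(6)
= 9 * 8 * 7 * 6 * fact(5)
= 9 * 8 * 7 * 6 * 5 * fact(4)
= 9 * 8 * 7 * 6 * 5 * 4 * fact(3)
= 9 * 8 * 7 * 6 * 5 * 4 * 3 * fact(2)
= 9 * 8 * 7 * 6 * 5 * 4 * 3 * 2 * fact(1)
= 9 * 8 * 7 * 6 * 5 * 4 * 3 * 2 * 1
= 362880

362880


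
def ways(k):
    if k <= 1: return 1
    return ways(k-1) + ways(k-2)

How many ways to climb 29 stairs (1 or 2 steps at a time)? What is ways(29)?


Building up from base cases:
ways(0) = 1
ways(1) = 1
ways(2) = ways(1) + ways(0) = 1 + 1 = 2
ways(3) = ways(2) + ways(1) = 2 + 1 = 3
ways(4) = ways(3) + ways(2) = 3 + 2 = 5
ways(5) = ways(4) + ways(3) = 5 + 3 = 8
ways(6) = ways(5) + ways(4) = 8 + 5 = 13
ways(7) = ways(6) + ways(5) = 13 + 8 = 21
ways(8) = ways(7) + ways(6) = 21 + 13 = 34
ways(9) = ways(8) + ways(7) = 34 + 21 = 55
ways(10) = ways(9) + ways(8) = 55 + 34 = 89
ways(11) = ways(10) + ways(9) = 89 + 55 = 144
ways(12) = ways(11) + ways(10) = 144 + 89 = 233
ways(13) = ways(12) + ways(11) = 233 + 144 = 377
ways(14) = ways(13) + ways(12) = 377 + 233 = 610
ways(15) = ways(14) + ways(13) = 610 + 377 = 987
ways(16) = ways(15) + ways(14) = 987 + 610 = 1597
ways(17) = ways(16) + ways(15) = 1597 + 987 = 2584
ways(18) = ways(17) + ways(16) = 2584 + 1597 = 4181
ways(19) = ways(18) + ways(17) = 4181 + 2584 = 6765
ways(20) = ways(19) + ways(18) = 6765 + 4181 = 10946
ways(21) = ways(20) + ways(19) = 10946 + 6765 = 17711
ways(22) = ways(21) + ways(20) = 17711 + 10946 = 28657
ways(23) = ways(22) + ways(21) = 28657 + 17711 = 46368
ways(24) = ways(23) + ways(22) = 46368 + 28657 = 75025
ways(25) = ways(24) + ways(23) = 75025 + 46368 = 121393
ways(26) = ways(25) + ways(24) = 121393 + 75025 = 196418
ways(27) = ways(26) + ways(25) = 196418 + 121393 = 317811
ways(28) = ways(27) + ways(26) = 317811 + 196418 = 514229
ways(29) = ways(28) + ways(27) = 514229 + 317811 = 832040

832040


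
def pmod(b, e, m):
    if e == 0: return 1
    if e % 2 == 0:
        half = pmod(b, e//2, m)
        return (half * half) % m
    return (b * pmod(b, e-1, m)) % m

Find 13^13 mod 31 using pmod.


pmod(13, 13, 31): e is odd, compute pmod(13, 12, 31)
  pmod(13, 12, 31): e is even, compute pmod(13, 6, 31)
    pmod(13, 6, 31): e is even, compute pmod(13, 3, 31)
      pmod(13, 3, 31): e is odd, compute pmod(13, 2, 31)
        pmod(13, 2, 31): e is even, compute pmod(13, 1, 31)
          pmod(13, 1, 31): e is odd, compute pmod(13, 0, 31)
          pmod(13, 0, 31) = 1
          (13 * 1) % 31 = 13
        half=13, (13*13) % 31 = 14
      (13 * 14) % 31 = 27
    half=27, (27*27) % 31 = 16
  half=16, (16*16) % 31 = 8
(13 * 8) % 31 = 11

11


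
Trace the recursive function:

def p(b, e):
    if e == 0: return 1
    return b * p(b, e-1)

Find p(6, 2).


p(6, 2)
= 6 * p(6, 1)
= 6 * 6 * p(6, 0)
= 6 * 6 * 1
= 36

36


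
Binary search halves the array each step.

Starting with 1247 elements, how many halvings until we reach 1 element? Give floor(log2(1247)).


1247 / 2 = 623
623 / 2 = 311
311 / 2 = 155
155 / 2 = 77
77 / 2 = 38
38 / 2 = 19
19 / 2 = 9
9 / 2 = 4
4 / 2 = 2
2 / 2 = 1
Reached 1 after 10 halvings

10


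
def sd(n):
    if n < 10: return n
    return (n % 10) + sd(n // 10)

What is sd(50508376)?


sd(50508376) = 6 + sd(5050837)
sd(5050837) = 7 + sd(505083)
sd(505083) = 3 + sd(50508)
sd(50508) = 8 + sd(5050)
sd(5050) = 0 + sd(505)
sd(505) = 5 + sd(50)
sd(50) = 0 + sd(5)
sd(5) = 5  (base case)
Total: 6 + 7 + 3 + 8 + 0 + 5 + 0 + 5 = 34

34


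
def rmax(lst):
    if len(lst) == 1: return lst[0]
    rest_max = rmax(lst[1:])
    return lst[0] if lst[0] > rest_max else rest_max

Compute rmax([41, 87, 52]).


rmax([41, 87, 52]): compare 41 with rmax([87, 52])
rmax([87, 52]): compare 87 with rmax([52])
rmax([52]) = 52  (base case)
Compare 87 with 52 -> 87
Compare 41 with 87 -> 87

87


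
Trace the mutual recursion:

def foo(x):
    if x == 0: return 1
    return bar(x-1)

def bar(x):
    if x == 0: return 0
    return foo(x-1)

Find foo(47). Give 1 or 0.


foo(47) = bar(46)
bar(46) = foo(45)
foo(45) = bar(44)
bar(44) = foo(43)
foo(43) = bar(42)
bar(42) = foo(41)
foo(41) = bar(40)
bar(40) = foo(39)
foo(39) = bar(38)
bar(38) = foo(37)
foo(37) = bar(36)
bar(36) = foo(35)
foo(35) = bar(34)
bar(34) = foo(33)
foo(33) = bar(32)
bar(32) = foo(31)
foo(31) = bar(30)
bar(30) = foo(29)
foo(29) = bar(28)
bar(28) = foo(27)
foo(27) = bar(26)
bar(26) = foo(25)
foo(25) = bar(24)
bar(24) = foo(23)
foo(23) = bar(22)
bar(22) = foo(21)
foo(21) = bar(20)
bar(20) = foo(19)
foo(19) = bar(18)
bar(18) = foo(17)
foo(17) = bar(16)
bar(16) = foo(15)
foo(15) = bar(14)
bar(14) = foo(13)
foo(13) = bar(12)
bar(12) = foo(11)
foo(11) = bar(10)
bar(10) = foo(9)
foo(9) = bar(8)
bar(8) = foo(7)
foo(7) = bar(6)
bar(6) = foo(5)
foo(5) = bar(4)
bar(4) = foo(3)
foo(3) = bar(2)
bar(2) = foo(1)
foo(1) = bar(0)
bar(0) = 0  (base case)
Result: 0

0


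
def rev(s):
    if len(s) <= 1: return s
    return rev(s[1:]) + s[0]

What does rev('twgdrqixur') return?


rev('twgdrqixur') = rev('wgdrqixur') + 't'
rev('wgdrqixur') = rev('gdrqixur') + 'w'
rev('gdrqixur') = rev('drqixur') + 'g'
rev('drqixur') = rev('rqixur') + 'd'
rev('rqixur') = rev('qixur') + 'r'
rev('qixur') = rev('ixur') + 'q'
rev('ixur') = rev('xur') + 'i'
rev('xur') = rev('ur') + 'x'
rev('ur') = rev('r') + 'u'
rev('r') = 'r'  (base case)
Concatenating: 'r' + 'u' + 'x' + 'i' + 'q' + 'r' + 'd' + 'g' + 'w' + 't' = 'ruxiqrdgwt'

ruxiqrdgwt


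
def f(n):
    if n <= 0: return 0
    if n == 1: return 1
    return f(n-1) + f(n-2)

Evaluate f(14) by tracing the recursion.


Computing f(14) bottom-up:
f(0) = 0
f(1) = 1
f(2) = f(1) + f(0) = 1 + 0 = 1
f(3) = f(2) + f(1) = 1 + 1 = 2
f(4) = f(3) + f(2) = 2 + 1 = 3
f(5) = f(4) + f(3) = 3 + 2 = 5
f(6) = f(5) + f(4) = 5 + 3 = 8
f(7) = f(6) + f(5) = 8 + 5 = 13
f(8) = f(7) + f(6) = 13 + 8 = 21
f(9) = f(8) + f(7) = 21 + 13 = 34
f(10) = f(9) + f(8) = 34 + 21 = 55
f(11) = f(10) + f(9) = 55 + 34 = 89
f(12) = f(11) + f(10) = 89 + 55 = 144
f(13) = f(12) + f(11) = 144 + 89 = 233
f(14) = f(13) + f(12) = 233 + 144 = 377

377


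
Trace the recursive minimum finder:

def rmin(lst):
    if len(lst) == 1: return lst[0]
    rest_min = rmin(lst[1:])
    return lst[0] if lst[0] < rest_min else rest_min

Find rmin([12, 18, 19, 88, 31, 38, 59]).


rmin([12, 18, 19, 88, 31, 38, 59]): compare 12 with rmin([18, 19, 88, 31, 38, 59])
rmin([18, 19, 88, 31, 38, 59]): compare 18 with rmin([19, 88, 31, 38, 59])
rmin([19, 88, 31, 38, 59]): compare 19 with rmin([88, 31, 38, 59])
rmin([88, 31, 38, 59]): compare 88 with rmin([31, 38, 59])
rmin([31, 38, 59]): compare 31 with rmin([38, 59])
rmin([38, 59]): compare 38 with rmin([59])
rmin([59]) = 59  (base case)
Compare 38 with 59 -> 38
Compare 31 with 38 -> 31
Compare 88 with 31 -> 31
Compare 19 with 31 -> 19
Compare 18 with 19 -> 18
Compare 12 with 18 -> 12

12


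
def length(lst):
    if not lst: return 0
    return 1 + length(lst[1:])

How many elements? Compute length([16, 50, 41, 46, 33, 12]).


length([16, 50, 41, 46, 33, 12]) = 1 + length([50, 41, 46, 33, 12])
length([50, 41, 46, 33, 12]) = 1 + length([41, 46, 33, 12])
length([41, 46, 33, 12]) = 1 + length([46, 33, 12])
length([46, 33, 12]) = 1 + length([33, 12])
length([33, 12]) = 1 + length([12])
length([12]) = 1 + length([])
length([]) = 0  (base case)
Unwinding: 1 + 1 + 1 + 1 + 1 + 1 + 0 = 6

6


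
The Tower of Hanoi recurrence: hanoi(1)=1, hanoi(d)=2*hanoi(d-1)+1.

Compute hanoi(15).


hanoi(15) = 2 * hanoi(14) + 1
hanoi(14) = 2 * hanoi(13) + 1
hanoi(13) = 2 * hanoi(12) + 1
hanoi(12) = 2 * hanoi(11) + 1
hanoi(11) = 2 * hanoi(10) + 1
hanoi(10) = 2 * hanoi(9) + 1
hanoi(9) = 2 * hanoi(8) + 1
hanoi(8) = 2 * hanoi(7) + 1
hanoi(7) = 2 * hanoi(6) + 1
hanoi(6) = 2 * hanoi(5) + 1
hanoi(5) = 2 * hanoi(4) + 1
hanoi(4) = 2 * hanoi(3) + 1
hanoi(3) = 2 * hanoi(2) + 1
hanoi(2) = 2 * hanoi(1) + 1
hanoi(1) = 1  (base case)
hanoi(2) = 2 * 1 + 1 = 3
hanoi(3) = 2 * 3 + 1 = 7
hanoi(4) = 2 * 7 + 1 = 15
hanoi(5) = 2 * 15 + 1 = 31
hanoi(6) = 2 * 31 + 1 = 63
hanoi(7) = 2 * 63 + 1 = 127
hanoi(8) = 2 * 127 + 1 = 255
hanoi(9) = 2 * 255 + 1 = 511
hanoi(10) = 2 * 511 + 1 = 1023
hanoi(11) = 2 * 1023 + 1 = 2047
hanoi(12) = 2 * 2047 + 1 = 4095
hanoi(13) = 2 * 4095 + 1 = 8191
hanoi(14) = 2 * 8191 + 1 = 16383
hanoi(15) = 2 * 16383 + 1 = 32767

32767


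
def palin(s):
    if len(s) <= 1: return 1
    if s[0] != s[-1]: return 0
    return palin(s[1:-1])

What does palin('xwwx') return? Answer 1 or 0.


palin('xwwx'): s[0]='x' == s[-1]='x' -> check palin('ww')
palin('ww'): s[0]='w' == s[-1]='w' -> check palin('')
palin(''): len <= 1 -> return 1  (base case)
Result: 1 (palindrome)

1


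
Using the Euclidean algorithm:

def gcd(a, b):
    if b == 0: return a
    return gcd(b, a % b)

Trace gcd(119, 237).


gcd(119, 237) = gcd(237, 119)
gcd(237, 119) = gcd(119, 118)
gcd(119, 118) = gcd(118, 1)
gcd(118, 1) = gcd(1, 0)
gcd(1, 0) = 1  (base case)

1


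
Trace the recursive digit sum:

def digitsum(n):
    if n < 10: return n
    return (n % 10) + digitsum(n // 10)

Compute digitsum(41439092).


digitsum(41439092) = 2 + digitsum(4143909)
digitsum(4143909) = 9 + digitsum(414390)
digitsum(414390) = 0 + digitsum(41439)
digitsum(41439) = 9 + digitsum(4143)
digitsum(4143) = 3 + digitsum(414)
digitsum(414) = 4 + digitsum(41)
digitsum(41) = 1 + digitsum(4)
digitsum(4) = 4  (base case)
Total: 2 + 9 + 0 + 9 + 3 + 4 + 1 + 4 = 32

32


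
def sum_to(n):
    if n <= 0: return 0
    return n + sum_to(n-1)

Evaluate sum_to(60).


sum_to(60)
= 60 + 59 + 58 + 57 + 56 + 55 + 54 + 53 + 52 + 51 + 50 + 49 + 48 + 47 + 46 + 45 + 44 + 43 + 42 + 41 + 40 + 39 + 38 + 37 + 36 + 35 + 34 + 33 + 32 + 31 + 30 + 29 + 28 + 27 + 26 + 25 + 24 + 23 + 22 + 21 + 20 + 19 + 18 + 17 + 16 + 15 + 14 + 13 + 12 + 11 + 10 + 9 + 8 + 7 + 6 + 5 + 4 + 3 + 2 + 1 + sum_to(0)
= 60 + 59 + 58 + 57 + 56 + 55 + 54 + 53 + 52 + 51 + 50 + 49 + 48 + 47 + 46 + 45 + 44 + 43 + 42 + 41 + 40 + 39 + 38 + 37 + 36 + 35 + 34 + 33 + 32 + 31 + 30 + 29 + 28 + 27 + 26 + 25 + 24 + 23 + 22 + 21 + 20 + 19 + 18 + 17 + 16 + 15 + 14 + 13 + 12 + 11 + 10 + 9 + 8 + 7 + 6 + 5 + 4 + 3 + 2 + 1 + 0
= 1830

1830


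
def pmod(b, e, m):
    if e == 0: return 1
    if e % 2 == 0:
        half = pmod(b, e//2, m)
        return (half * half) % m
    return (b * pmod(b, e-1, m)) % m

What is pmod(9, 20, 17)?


pmod(9, 20, 17): e is even, compute pmod(9, 10, 17)
  pmod(9, 10, 17): e is even, compute pmod(9, 5, 17)
    pmod(9, 5, 17): e is odd, compute pmod(9, 4, 17)
      pmod(9, 4, 17): e is even, compute pmod(9, 2, 17)
        pmod(9, 2, 17): e is even, compute pmod(9, 1, 17)
          pmod(9, 1, 17): e is odd, compute pmod(9, 0, 17)
          pmod(9, 0, 17) = 1
          (9 * 1) % 17 = 9
        half=9, (9*9) % 17 = 13
      half=13, (13*13) % 17 = 16
    (9 * 16) % 17 = 8
  half=8, (8*8) % 17 = 13
half=13, (13*13) % 17 = 16

16


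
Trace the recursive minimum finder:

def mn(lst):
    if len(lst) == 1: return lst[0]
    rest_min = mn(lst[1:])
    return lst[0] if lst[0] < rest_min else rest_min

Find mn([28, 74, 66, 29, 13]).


mn([28, 74, 66, 29, 13]): compare 28 with mn([74, 66, 29, 13])
mn([74, 66, 29, 13]): compare 74 with mn([66, 29, 13])
mn([66, 29, 13]): compare 66 with mn([29, 13])
mn([29, 13]): compare 29 with mn([13])
mn([13]) = 13  (base case)
Compare 29 with 13 -> 13
Compare 66 with 13 -> 13
Compare 74 with 13 -> 13
Compare 28 with 13 -> 13

13


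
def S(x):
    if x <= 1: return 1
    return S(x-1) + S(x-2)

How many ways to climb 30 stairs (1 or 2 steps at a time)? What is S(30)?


Building up from base cases:
S(0) = 1
S(1) = 1
S(2) = S(1) + S(0) = 1 + 1 = 2
S(3) = S(2) + S(1) = 2 + 1 = 3
S(4) = S(3) + S(2) = 3 + 2 = 5
S(5) = S(4) + S(3) = 5 + 3 = 8
S(6) = S(5) + S(4) = 8 + 5 = 13
S(7) = S(6) + S(5) = 13 + 8 = 21
S(8) = S(7) + S(6) = 21 + 13 = 34
S(9) = S(8) + S(7) = 34 + 21 = 55
S(10) = S(9) + S(8) = 55 + 34 = 89
S(11) = S(10) + S(9) = 89 + 55 = 144
S(12) = S(11) + S(10) = 144 + 89 = 233
S(13) = S(12) + S(11) = 233 + 144 = 377
S(14) = S(13) + S(12) = 377 + 233 = 610
S(15) = S(14) + S(13) = 610 + 377 = 987
S(16) = S(15) + S(14) = 987 + 610 = 1597
S(17) = S(16) + S(15) = 1597 + 987 = 2584
S(18) = S(17) + S(16) = 2584 + 1597 = 4181
S(19) = S(18) + S(17) = 4181 + 2584 = 6765
S(20) = S(19) + S(18) = 6765 + 4181 = 10946
S(21) = S(20) + S(19) = 10946 + 6765 = 17711
S(22) = S(21) + S(20) = 17711 + 10946 = 28657
S(23) = S(22) + S(21) = 28657 + 17711 = 46368
S(24) = S(23) + S(22) = 46368 + 28657 = 75025
S(25) = S(24) + S(23) = 75025 + 46368 = 121393
S(26) = S(25) + S(24) = 121393 + 75025 = 196418
S(27) = S(26) + S(25) = 196418 + 121393 = 317811
S(28) = S(27) + S(26) = 317811 + 196418 = 514229
S(29) = S(28) + S(27) = 514229 + 317811 = 832040
S(30) = S(29) + S(28) = 832040 + 514229 = 1346269

1346269


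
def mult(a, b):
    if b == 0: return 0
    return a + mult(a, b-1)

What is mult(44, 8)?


mult(44, 8) = 44 + mult(44, 7)
mult(44, 7) = 44 + mult(44, 6)
mult(44, 6) = 44 + mult(44, 5)
mult(44, 5) = 44 + mult(44, 4)
mult(44, 4) = 44 + mult(44, 3)
mult(44, 3) = 44 + mult(44, 2)
mult(44, 2) = 44 + mult(44, 1)
mult(44, 1) = 44 + mult(44, 0)
mult(44, 0) = 0  (base case)
Total: 44 + 44 + 44 + 44 + 44 + 44 + 44 + 44 + 0 = 352

352


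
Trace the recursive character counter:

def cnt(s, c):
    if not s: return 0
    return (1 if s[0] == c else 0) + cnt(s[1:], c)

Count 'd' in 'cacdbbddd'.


s[0]='c' != 'd' -> 0
s[0]='a' != 'd' -> 0
s[0]='c' != 'd' -> 0
s[0]='d' == 'd' -> 1
s[0]='b' != 'd' -> 0
s[0]='b' != 'd' -> 0
s[0]='d' == 'd' -> 1
s[0]='d' == 'd' -> 1
s[0]='d' == 'd' -> 1
Sum: 0 + 0 + 0 + 1 + 0 + 0 + 1 + 1 + 1 = 4

4


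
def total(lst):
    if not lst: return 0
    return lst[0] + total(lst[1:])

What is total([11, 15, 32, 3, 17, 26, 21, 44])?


total([11, 15, 32, 3, 17, 26, 21, 44]) = 11 + total([15, 32, 3, 17, 26, 21, 44])
total([15, 32, 3, 17, 26, 21, 44]) = 15 + total([32, 3, 17, 26, 21, 44])
total([32, 3, 17, 26, 21, 44]) = 32 + total([3, 17, 26, 21, 44])
total([3, 17, 26, 21, 44]) = 3 + total([17, 26, 21, 44])
total([17, 26, 21, 44]) = 17 + total([26, 21, 44])
total([26, 21, 44]) = 26 + total([21, 44])
total([21, 44]) = 21 + total([44])
total([44]) = 44 + total([])
total([]) = 0  (base case)
Total: 11 + 15 + 32 + 3 + 17 + 26 + 21 + 44 + 0 = 169

169


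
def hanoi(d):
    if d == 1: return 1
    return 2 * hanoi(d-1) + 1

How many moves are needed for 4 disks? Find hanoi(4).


hanoi(4) = 2 * hanoi(3) + 1
hanoi(3) = 2 * hanoi(2) + 1
hanoi(2) = 2 * hanoi(1) + 1
hanoi(1) = 1  (base case)
hanoi(2) = 2 * 1 + 1 = 3
hanoi(3) = 2 * 3 + 1 = 7
hanoi(4) = 2 * 7 + 1 = 15

15


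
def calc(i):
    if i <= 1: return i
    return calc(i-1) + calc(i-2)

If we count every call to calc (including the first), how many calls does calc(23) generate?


Let C(n) = total calls for calc(n)
C(0) = 1, C(1) = 1
C(2) = 1 + C(1) + C(0) = 1 + 1 + 1 = 3
C(3) = 1 + C(2) + C(1) = 1 + 3 + 1 = 5
C(4) = 1 + C(3) + C(2) = 1 + 5 + 3 = 9
C(5) = 1 + C(4) + C(3) = 1 + 9 + 5 = 15
C(6) = 1 + C(5) + C(4) = 1 + 15 + 9 = 25
C(7) = 1 + C(6) + C(5) = 1 + 25 + 15 = 41
C(8) = 1 + C(7) + C(6) = 1 + 41 + 25 = 67
C(9) = 1 + C(8) + C(7) = 1 + 67 + 41 = 109
C(10) = 1 + C(9) + C(8) = 1 + 109 + 67 = 177
C(11) = 1 + C(10) + C(9) = 1 + 177 + 109 = 287
C(12) = 1 + C(11) + C(10) = 1 + 287 + 177 = 465
C(13) = 1 + C(12) + C(11) = 1 + 465 + 287 = 753
C(14) = 1 + C(13) + C(12) = 1 + 753 + 465 = 1219
C(15) = 1 + C(14) + C(13) = 1 + 1219 + 753 = 1973
C(16) = 1 + C(15) + C(14) = 1 + 1973 + 1219 = 3193
C(17) = 1 + C(16) + C(15) = 1 + 3193 + 1973 = 5167
C(18) = 1 + C(17) + C(16) = 1 + 5167 + 3193 = 8361
C(19) = 1 + C(18) + C(17) = 1 + 8361 + 5167 = 13529
C(20) = 1 + C(19) + C(18) = 1 + 13529 + 8361 = 21891
C(21) = 1 + C(20) + C(19) = 1 + 21891 + 13529 = 35421
C(22) = 1 + C(21) + C(20) = 1 + 35421 + 21891 = 57313
C(23) = 1 + C(22) + C(21) = 1 + 57313 + 35421 = 92735

92735


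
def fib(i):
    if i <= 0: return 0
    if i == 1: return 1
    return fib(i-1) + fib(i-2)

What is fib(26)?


Computing fib(26) bottom-up:
fib(0) = 0
fib(1) = 1
fib(2) = fib(1) + fib(0) = 1 + 0 = 1
fib(3) = fib(2) + fib(1) = 1 + 1 = 2
fib(4) = fib(3) + fib(2) = 2 + 1 = 3
fib(5) = fib(4) + fib(3) = 3 + 2 = 5
fib(6) = fib(5) + fib(4) = 5 + 3 = 8
fib(7) = fib(6) + fib(5) = 8 + 5 = 13
fib(8) = fib(7) + fib(6) = 13 + 8 = 21
fib(9) = fib(8) + fib(7) = 21 + 13 = 34
fib(10) = fib(9) + fib(8) = 34 + 21 = 55
fib(11) = fib(10) + fib(9) = 55 + 34 = 89
fib(12) = fib(11) + fib(10) = 89 + 55 = 144
fib(13) = fib(12) + fib(11) = 144 + 89 = 233
fib(14) = fib(13) + fib(12) = 233 + 144 = 377
fib(15) = fib(14) + fib(13) = 377 + 233 = 610
fib(16) = fib(15) + fib(14) = 610 + 377 = 987
fib(17) = fib(16) + fib(15) = 987 + 610 = 1597
fib(18) = fib(17) + fib(16) = 1597 + 987 = 2584
fib(19) = fib(18) + fib(17) = 2584 + 1597 = 4181
fib(20) = fib(19) + fib(18) = 4181 + 2584 = 6765
fib(21) = fib(20) + fib(19) = 6765 + 4181 = 10946
fib(22) = fib(21) + fib(20) = 10946 + 6765 = 17711
fib(23) = fib(22) + fib(21) = 17711 + 10946 = 28657
fib(24) = fib(23) + fib(22) = 28657 + 17711 = 46368
fib(25) = fib(24) + fib(23) = 46368 + 28657 = 75025
fib(26) = fib(25) + fib(24) = 75025 + 46368 = 121393

121393


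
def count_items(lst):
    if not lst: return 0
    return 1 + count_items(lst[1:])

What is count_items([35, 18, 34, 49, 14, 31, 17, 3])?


count_items([35, 18, 34, 49, 14, 31, 17, 3]) = 1 + count_items([18, 34, 49, 14, 31, 17, 3])
count_items([18, 34, 49, 14, 31, 17, 3]) = 1 + count_items([34, 49, 14, 31, 17, 3])
count_items([34, 49, 14, 31, 17, 3]) = 1 + count_items([49, 14, 31, 17, 3])
count_items([49, 14, 31, 17, 3]) = 1 + count_items([14, 31, 17, 3])
count_items([14, 31, 17, 3]) = 1 + count_items([31, 17, 3])
count_items([31, 17, 3]) = 1 + count_items([17, 3])
count_items([17, 3]) = 1 + count_items([3])
count_items([3]) = 1 + count_items([])
count_items([]) = 0  (base case)
Unwinding: 1 + 1 + 1 + 1 + 1 + 1 + 1 + 1 + 0 = 8

8


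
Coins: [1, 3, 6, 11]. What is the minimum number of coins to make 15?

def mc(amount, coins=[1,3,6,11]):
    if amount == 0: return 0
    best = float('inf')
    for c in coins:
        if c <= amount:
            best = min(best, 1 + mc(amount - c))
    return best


Building up with DP:
mc(0) = 0
mc(1) = min(1+mc(0)=1+0=1) = 1
mc(2) = min(1+mc(1)=1+1=2) = 2
mc(3) = min(1+mc(2)=1+2=3, 1+mc(0)=1+0=1) = 1
mc(4) = min(1+mc(3)=1+1=2, 1+mc(1)=1+1=2) = 2
mc(5) = min(1+mc(4)=1+2=3, 1+mc(2)=1+2=3) = 3
mc(6) = min(1+mc(5)=1+3=4, 1+mc(3)=1+1=2, 1+mc(0)=1+0=1) = 1
mc(7) = min(1+mc(6)=1+1=2, 1+mc(4)=1+2=3, 1+mc(1)=1+1=2) = 2
mc(8) = min(1+mc(7)=1+2=3, 1+mc(5)=1+3=4, 1+mc(2)=1+2=3) = 3
mc(9) = min(1+mc(8)=1+3=4, 1+mc(6)=1+1=2, 1+mc(3)=1+1=2) = 2
mc(10) = min(1+mc(9)=1+2=3, 1+mc(7)=1+2=3, 1+mc(4)=1+2=3) = 3
mc(11) = min(1+mc(10)=1+3=4, 1+mc(8)=1+3=4, 1+mc(5)=1+3=4, 1+mc(0)=1+0=1) = 1
mc(12) = min(1+mc(11)=1+1=2, 1+mc(9)=1+2=3, 1+mc(6)=1+1=2, 1+mc(1)=1+1=2) = 2
mc(13) = min(1+mc(12)=1+2=3, 1+mc(10)=1+3=4, 1+mc(7)=1+2=3, 1+mc(2)=1+2=3) = 3
mc(14) = min(1+mc(13)=1+3=4, 1+mc(11)=1+1=2, 1+mc(8)=1+3=4, 1+mc(3)=1+1=2) = 2
mc(15) = min(1+mc(14)=1+2=3, 1+mc(12)=1+2=3, 1+mc(9)=1+2=3, 1+mc(4)=1+2=3) = 3

3


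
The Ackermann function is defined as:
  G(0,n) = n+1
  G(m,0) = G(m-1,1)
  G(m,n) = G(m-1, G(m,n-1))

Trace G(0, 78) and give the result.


G(0, 78) = 79
Result: G(0, 78) = 79

79


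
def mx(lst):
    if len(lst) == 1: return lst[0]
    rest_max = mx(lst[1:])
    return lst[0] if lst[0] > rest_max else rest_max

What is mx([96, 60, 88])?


mx([96, 60, 88]): compare 96 with mx([60, 88])
mx([60, 88]): compare 60 with mx([88])
mx([88]) = 88  (base case)
Compare 60 with 88 -> 88
Compare 96 with 88 -> 96

96


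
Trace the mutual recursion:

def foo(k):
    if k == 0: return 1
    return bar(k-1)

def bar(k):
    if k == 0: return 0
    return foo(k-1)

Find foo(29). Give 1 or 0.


foo(29) = bar(28)
bar(28) = foo(27)
foo(27) = bar(26)
bar(26) = foo(25)
foo(25) = bar(24)
bar(24) = foo(23)
foo(23) = bar(22)
bar(22) = foo(21)
foo(21) = bar(20)
bar(20) = foo(19)
foo(19) = bar(18)
bar(18) = foo(17)
foo(17) = bar(16)
bar(16) = foo(15)
foo(15) = bar(14)
bar(14) = foo(13)
foo(13) = bar(12)
bar(12) = foo(11)
foo(11) = bar(10)
bar(10) = foo(9)
foo(9) = bar(8)
bar(8) = foo(7)
foo(7) = bar(6)
bar(6) = foo(5)
foo(5) = bar(4)
bar(4) = foo(3)
foo(3) = bar(2)
bar(2) = foo(1)
foo(1) = bar(0)
bar(0) = 0  (base case)
Result: 0

0


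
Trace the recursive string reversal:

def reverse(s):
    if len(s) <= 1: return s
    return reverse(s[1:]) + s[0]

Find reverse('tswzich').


reverse('tswzich') = reverse('swzich') + 't'
reverse('swzich') = reverse('wzich') + 's'
reverse('wzich') = reverse('zich') + 'w'
reverse('zich') = reverse('ich') + 'z'
reverse('ich') = reverse('ch') + 'i'
reverse('ch') = reverse('h') + 'c'
reverse('h') = 'h'  (base case)
Concatenating: 'h' + 'c' + 'i' + 'z' + 'w' + 's' + 't' = 'hcizwst'

hcizwst


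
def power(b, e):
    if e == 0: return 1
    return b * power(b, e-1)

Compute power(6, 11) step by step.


power(6, 11)
= 6 * power(6, 10)
= 6 * 6 * power(6, 9)
= 6 * 6 * 6 * power(6, 8)
= 6 * 6 * 6 * 6 * power(6, 7)
= 6 * 6 * 6 * 6 * 6 * power(6, 6)
= 6 * 6 * 6 * 6 * 6 * 6 * power(6, 5)
= 6 * 6 * 6 * 6 * 6 * 6 * 6 * power(6, 4)
= 6 * 6 * 6 * 6 * 6 * 6 * 6 * 6 * power(6, 3)
= 6 * 6 * 6 * 6 * 6 * 6 * 6 * 6 * 6 * power(6, 2)
= 6 * 6 * 6 * 6 * 6 * 6 * 6 * 6 * 6 * 6 * power(6, 1)
= 6 * 6 * 6 * 6 * 6 * 6 * 6 * 6 * 6 * 6 * 6 * power(6, 0)
= 6 * 6 * 6 * 6 * 6 * 6 * 6 * 6 * 6 * 6 * 6 * 1
= 362797056

362797056


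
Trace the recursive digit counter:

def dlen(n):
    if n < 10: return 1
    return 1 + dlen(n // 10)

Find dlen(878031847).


dlen(878031847) = 1 + dlen(87803184)
dlen(87803184) = 1 + dlen(8780318)
dlen(8780318) = 1 + dlen(878031)
dlen(878031) = 1 + dlen(87803)
dlen(87803) = 1 + dlen(8780)
dlen(8780) = 1 + dlen(878)
dlen(878) = 1 + dlen(87)
dlen(87) = 1 + dlen(8)
dlen(8) = 1  (base case: 8 < 10)
Unwinding: 1 + 1 + 1 + 1 + 1 + 1 + 1 + 1 + 1 = 9

9


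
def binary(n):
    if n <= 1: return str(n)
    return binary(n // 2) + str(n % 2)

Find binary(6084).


binary(6084) = binary(3042) + '0'
binary(3042) = binary(1521) + '0'
binary(1521) = binary(760) + '1'
binary(760) = binary(380) + '0'
binary(380) = binary(190) + '0'
binary(190) = binary(95) + '0'
binary(95) = binary(47) + '1'
binary(47) = binary(23) + '1'
binary(23) = binary(11) + '1'
binary(11) = binary(5) + '1'
binary(5) = binary(2) + '1'
binary(2) = binary(1) + '0'
binary(1) = '1'  (base case)
Concatenating: '1' + '0' + '1' + '1' + '1' + '1' + '1' + '0' + '0' + '0' + '1' + '0' + '0' = '1011111000100'

1011111000100


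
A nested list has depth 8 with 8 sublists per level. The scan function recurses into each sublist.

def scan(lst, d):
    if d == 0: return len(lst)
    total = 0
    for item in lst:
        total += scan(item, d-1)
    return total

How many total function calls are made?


At depth 0 (root): 1 call
At depth 1: each of 1 parents calls scan on 8 children = 8 calls
At depth 2: each of 8 parents calls scan on 8 children = 64 calls
At depth 3: each of 64 parents calls scan on 8 children = 512 calls
At depth 4: each of 512 parents calls scan on 8 children = 4096 calls
At depth 5: each of 4096 parents calls scan on 8 children = 32768 calls
At depth 6: each of 32768 parents calls scan on 8 children = 262144 calls
At depth 7: each of 262144 parents calls scan on 8 children = 2097152 calls
At depth 8: each of 2097152 parents calls scan on 8 children = 16777216 calls
Total: 1 + 8 + 64 + 512 + 4096 + 32768 + 262144 + 2097152 + 16777216 = 19173961

19173961


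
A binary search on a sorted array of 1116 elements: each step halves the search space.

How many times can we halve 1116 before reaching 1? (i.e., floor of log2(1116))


1116 / 2 = 558
558 / 2 = 279
279 / 2 = 139
139 / 2 = 69
69 / 2 = 34
34 / 2 = 17
17 / 2 = 8
8 / 2 = 4
4 / 2 = 2
2 / 2 = 1
Reached 1 after 10 halvings

10


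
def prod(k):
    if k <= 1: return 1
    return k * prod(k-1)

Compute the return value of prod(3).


prod(3)
= 3 * prod(2)
= 3 * 2 * prod(1)
= 3 * 2 * 1
= 6

6


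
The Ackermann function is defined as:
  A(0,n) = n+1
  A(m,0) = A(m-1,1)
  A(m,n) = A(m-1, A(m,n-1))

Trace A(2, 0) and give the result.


A(2, 0) = A(1, 1)
  A(1, 1) = A(0, A(1, 0))
    A(1, 0) = A(0, 1)
      A(0, 1) = 2
    = A(0, 2)
    A(0, 2) = 3
Result: A(2, 0) = 3

3


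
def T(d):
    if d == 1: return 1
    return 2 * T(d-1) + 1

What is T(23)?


T(23) = 2 * T(22) + 1
T(22) = 2 * T(21) + 1
T(21) = 2 * T(20) + 1
T(20) = 2 * T(19) + 1
T(19) = 2 * T(18) + 1
T(18) = 2 * T(17) + 1
T(17) = 2 * T(16) + 1
T(16) = 2 * T(15) + 1
T(15) = 2 * T(14) + 1
T(14) = 2 * T(13) + 1
T(13) = 2 * T(12) + 1
T(12) = 2 * T(11) + 1
T(11) = 2 * T(10) + 1
T(10) = 2 * T(9) + 1
T(9) = 2 * T(8) + 1
T(8) = 2 * T(7) + 1
T(7) = 2 * T(6) + 1
T(6) = 2 * T(5) + 1
T(5) = 2 * T(4) + 1
T(4) = 2 * T(3) + 1
T(3) = 2 * T(2) + 1
T(2) = 2 * T(1) + 1
T(1) = 1  (base case)
T(2) = 2 * 1 + 1 = 3
T(3) = 2 * 3 + 1 = 7
T(4) = 2 * 7 + 1 = 15
T(5) = 2 * 15 + 1 = 31
T(6) = 2 * 31 + 1 = 63
T(7) = 2 * 63 + 1 = 127
T(8) = 2 * 127 + 1 = 255
T(9) = 2 * 255 + 1 = 511
T(10) = 2 * 511 + 1 = 1023
T(11) = 2 * 1023 + 1 = 2047
T(12) = 2 * 2047 + 1 = 4095
T(13) = 2 * 4095 + 1 = 8191
T(14) = 2 * 8191 + 1 = 16383
T(15) = 2 * 16383 + 1 = 32767
T(16) = 2 * 32767 + 1 = 65535
T(17) = 2 * 65535 + 1 = 131071
T(18) = 2 * 131071 + 1 = 262143
T(19) = 2 * 262143 + 1 = 524287
T(20) = 2 * 524287 + 1 = 1048575
T(21) = 2 * 1048575 + 1 = 2097151
T(22) = 2 * 2097151 + 1 = 4194303
T(23) = 2 * 4194303 + 1 = 8388607

8388607


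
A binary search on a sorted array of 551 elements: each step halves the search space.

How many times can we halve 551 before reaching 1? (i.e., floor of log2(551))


551 / 2 = 275
275 / 2 = 137
137 / 2 = 68
68 / 2 = 34
34 / 2 = 17
17 / 2 = 8
8 / 2 = 4
4 / 2 = 2
2 / 2 = 1
Reached 1 after 9 halvings

9


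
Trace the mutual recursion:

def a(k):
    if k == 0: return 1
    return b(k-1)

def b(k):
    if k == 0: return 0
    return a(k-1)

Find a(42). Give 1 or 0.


a(42) = b(41)
b(41) = a(40)
a(40) = b(39)
b(39) = a(38)
a(38) = b(37)
b(37) = a(36)
a(36) = b(35)
b(35) = a(34)
a(34) = b(33)
b(33) = a(32)
a(32) = b(31)
b(31) = a(30)
a(30) = b(29)
b(29) = a(28)
a(28) = b(27)
b(27) = a(26)
a(26) = b(25)
b(25) = a(24)
a(24) = b(23)
b(23) = a(22)
a(22) = b(21)
b(21) = a(20)
a(20) = b(19)
b(19) = a(18)
a(18) = b(17)
b(17) = a(16)
a(16) = b(15)
b(15) = a(14)
a(14) = b(13)
b(13) = a(12)
a(12) = b(11)
b(11) = a(10)
a(10) = b(9)
b(9) = a(8)
a(8) = b(7)
b(7) = a(6)
a(6) = b(5)
b(5) = a(4)
a(4) = b(3)
b(3) = a(2)
a(2) = b(1)
b(1) = a(0)
a(0) = 1  (base case)
Result: 1

1


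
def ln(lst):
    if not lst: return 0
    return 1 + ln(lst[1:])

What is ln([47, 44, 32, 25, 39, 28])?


ln([47, 44, 32, 25, 39, 28]) = 1 + ln([44, 32, 25, 39, 28])
ln([44, 32, 25, 39, 28]) = 1 + ln([32, 25, 39, 28])
ln([32, 25, 39, 28]) = 1 + ln([25, 39, 28])
ln([25, 39, 28]) = 1 + ln([39, 28])
ln([39, 28]) = 1 + ln([28])
ln([28]) = 1 + ln([])
ln([]) = 0  (base case)
Unwinding: 1 + 1 + 1 + 1 + 1 + 1 + 0 = 6

6


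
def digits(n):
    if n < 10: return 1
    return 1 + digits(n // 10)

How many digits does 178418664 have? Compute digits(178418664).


digits(178418664) = 1 + digits(17841866)
digits(17841866) = 1 + digits(1784186)
digits(1784186) = 1 + digits(178418)
digits(178418) = 1 + digits(17841)
digits(17841) = 1 + digits(1784)
digits(1784) = 1 + digits(178)
digits(178) = 1 + digits(17)
digits(17) = 1 + digits(1)
digits(1) = 1  (base case: 1 < 10)
Unwinding: 1 + 1 + 1 + 1 + 1 + 1 + 1 + 1 + 1 = 9

9


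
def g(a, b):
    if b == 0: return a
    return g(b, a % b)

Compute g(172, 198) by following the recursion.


g(172, 198) = g(198, 172)
g(198, 172) = g(172, 26)
g(172, 26) = g(26, 16)
g(26, 16) = g(16, 10)
g(16, 10) = g(10, 6)
g(10, 6) = g(6, 4)
g(6, 4) = g(4, 2)
g(4, 2) = g(2, 0)
g(2, 0) = 2  (base case)

2


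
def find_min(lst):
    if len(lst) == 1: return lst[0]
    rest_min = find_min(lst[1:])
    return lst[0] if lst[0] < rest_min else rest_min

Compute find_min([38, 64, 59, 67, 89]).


find_min([38, 64, 59, 67, 89]): compare 38 with find_min([64, 59, 67, 89])
find_min([64, 59, 67, 89]): compare 64 with find_min([59, 67, 89])
find_min([59, 67, 89]): compare 59 with find_min([67, 89])
find_min([67, 89]): compare 67 with find_min([89])
find_min([89]) = 89  (base case)
Compare 67 with 89 -> 67
Compare 59 with 67 -> 59
Compare 64 with 59 -> 59
Compare 38 with 59 -> 38

38
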